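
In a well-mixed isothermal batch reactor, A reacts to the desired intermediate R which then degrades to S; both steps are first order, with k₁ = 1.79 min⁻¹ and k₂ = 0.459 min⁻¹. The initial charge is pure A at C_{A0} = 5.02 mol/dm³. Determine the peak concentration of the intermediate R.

3.14 mol/dm³

Evaluating C_R at t_opt = ln(k₂/k₁)/(k₂−k₁) gives C_{R,max}/C_{A0} = (k₁/k₂)^[k₂/(k₂−k₁)].
= (1.79/0.459)^(0.459/(0.459−1.79)) = (3.900)^(-0.3449) = 0.6254.
C_{R,max} = 0.6254×5.02 = 3.14 mol/dm³.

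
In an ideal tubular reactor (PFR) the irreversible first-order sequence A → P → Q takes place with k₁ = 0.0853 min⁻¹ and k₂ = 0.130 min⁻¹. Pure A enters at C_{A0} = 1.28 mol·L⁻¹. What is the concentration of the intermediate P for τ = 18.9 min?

0.278 mol·L⁻¹

Solving the coupled first-order balances gives C_P(τ) = [k₁/(k₂−k₁)]·C_{A0}·(e^(−k₁τ) − e^(−k₂τ)).
e^(−k₁τ) = e^(−0.0853×18.9) = e^(−1.612) = 0.1995; e^(−k₂τ) = e^(−2.457) = 0.08569.
C_P = 0.0853×1.28/(0.130−0.0853) × (0.1995−0.08569) = 2.443×0.1138 = 0.2779 mol·L⁻¹.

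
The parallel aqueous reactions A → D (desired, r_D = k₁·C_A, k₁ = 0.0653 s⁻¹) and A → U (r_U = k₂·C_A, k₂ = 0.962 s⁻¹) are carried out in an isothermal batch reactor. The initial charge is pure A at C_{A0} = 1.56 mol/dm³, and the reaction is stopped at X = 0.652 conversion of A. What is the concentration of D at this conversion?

C_A = C_{A0}(1−X) = 0.5429 mol/dm³.
Both paths are first order in A, so the instantaneous fraction to D is constant: dC_D/d(−C_A) = k₁/(k₁+k₂) = 0.06356.
C_D = 0.06356·(C_{A0}−C_A) = 0.06356×1.017 = 0.0647 mol/dm³.

0.0647 mol/dm³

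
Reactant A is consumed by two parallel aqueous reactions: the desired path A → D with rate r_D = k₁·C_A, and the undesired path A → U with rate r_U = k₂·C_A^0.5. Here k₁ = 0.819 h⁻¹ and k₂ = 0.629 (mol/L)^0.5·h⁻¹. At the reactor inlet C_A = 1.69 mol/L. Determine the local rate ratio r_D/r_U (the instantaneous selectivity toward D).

S_{D/U} = r_D/r_U = (k₁·C_A)/(k₂·C_A^0.5) = (k₁/k₂)·C_A^0.5.
= (0.819×1.690) / (0.629×1.690^0.5) = 1.384/0.8177 = 1.69.

1.69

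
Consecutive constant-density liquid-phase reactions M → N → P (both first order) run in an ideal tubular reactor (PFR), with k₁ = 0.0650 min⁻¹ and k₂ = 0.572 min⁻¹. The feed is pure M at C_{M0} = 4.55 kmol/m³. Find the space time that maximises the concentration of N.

Setting dC_N/dτ = 0 gives τ_opt = ln(k₂/k₁)/(k₂−k₁).
= ln(0.572/0.0650)/(0.572−0.0650) = ln(8.800)/0.5070 = 2.175/0.5070 = 4.29 min.

4.29 min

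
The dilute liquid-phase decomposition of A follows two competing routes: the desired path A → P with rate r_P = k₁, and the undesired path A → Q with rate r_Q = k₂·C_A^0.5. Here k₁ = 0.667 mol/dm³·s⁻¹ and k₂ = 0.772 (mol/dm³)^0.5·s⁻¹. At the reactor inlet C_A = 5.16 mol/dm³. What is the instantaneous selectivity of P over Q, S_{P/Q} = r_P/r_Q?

0.380

S_{P/Q} = r_P/r_Q = (k₁)/(k₂·C_A^0.5) = (k₁/k₂)·C_A^-0.5.
= (0.667) / (0.772×5.160^0.5) = 0.6670/1.754 = 0.380.
The undesired path is higher order in A, so low C_A (CSTR or dilute feed) favours P.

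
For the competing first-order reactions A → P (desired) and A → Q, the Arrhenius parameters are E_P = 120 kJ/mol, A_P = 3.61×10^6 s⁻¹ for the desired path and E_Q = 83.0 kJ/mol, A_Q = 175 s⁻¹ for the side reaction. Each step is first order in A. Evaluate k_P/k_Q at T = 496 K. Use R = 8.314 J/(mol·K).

With equal orders, S_{P/Q} = k_P/k_Q = (A_P/A_Q)·exp[(E_Q−E_P)/(RT)].
(E_Q−E_P)/(RT) = (83.0−120)×10³/(8.314×496) = -37000/4124 = -8.972.
k_P/k_Q = (3.61×10^6/175)·exp(-8.972) = 20629 × 1.269×10^-4 = 2.62.

2.62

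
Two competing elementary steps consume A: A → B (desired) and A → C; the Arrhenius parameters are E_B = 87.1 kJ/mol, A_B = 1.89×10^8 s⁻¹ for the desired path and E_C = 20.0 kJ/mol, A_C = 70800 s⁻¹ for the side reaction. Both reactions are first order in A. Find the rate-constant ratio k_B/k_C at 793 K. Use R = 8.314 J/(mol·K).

Since both paths have the same order in A, the concentration cancels and S_{B/C} = k_B/k_C = (A_B/A_C)·exp[(E_C−E_B)/(RT)].
(E_C−E_B)/(RT) = (20.0−87.1)×10³/(8.314×793) = -67100/6593 = -10.18.
k_B/k_C = (1.89×10^8/70800)·exp(-10.18) = 2669 × 3.802×10^-5 = 0.101.

0.101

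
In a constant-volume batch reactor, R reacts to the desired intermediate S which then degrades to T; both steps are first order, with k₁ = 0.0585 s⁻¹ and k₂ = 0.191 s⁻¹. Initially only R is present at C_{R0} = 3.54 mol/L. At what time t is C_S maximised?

Setting dC_S/dt = 0 gives t_opt = ln(k₂/k₁)/(k₂−k₁).
= ln(0.191/0.0585)/(0.191−0.0585) = ln(3.265)/0.1325 = 1.183/0.1325 = 8.93 s.

8.93 s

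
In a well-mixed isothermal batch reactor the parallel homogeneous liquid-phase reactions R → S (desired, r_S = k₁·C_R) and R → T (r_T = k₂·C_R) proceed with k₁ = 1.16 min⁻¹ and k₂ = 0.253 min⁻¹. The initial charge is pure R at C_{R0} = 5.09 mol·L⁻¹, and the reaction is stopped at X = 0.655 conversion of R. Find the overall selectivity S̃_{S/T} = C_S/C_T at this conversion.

4.58

C_R = C_{R0}(1−X) = 1.756 mol·L⁻¹.
Both paths are first order in R, so the instantaneous fraction to S is constant: dC_S/d(−C_R) = k₁/(k₁+k₂) = 0.8209.
C_S = 0.8209·(C_{R0}−C_R) = 0.8209×3.334 = 2.74 mol·L⁻¹.
C_T = (C_{R0}−C_R)−C_S = 0.5969 mol·L⁻¹; S̃_{S/T} = 2.737/0.5969 = 4.58.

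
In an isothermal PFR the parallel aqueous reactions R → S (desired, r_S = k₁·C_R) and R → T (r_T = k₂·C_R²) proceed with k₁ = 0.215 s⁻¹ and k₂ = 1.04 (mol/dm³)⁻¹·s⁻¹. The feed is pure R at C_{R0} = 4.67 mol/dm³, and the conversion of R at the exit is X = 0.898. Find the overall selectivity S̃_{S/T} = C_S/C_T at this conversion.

C_R = C_{R0}(1−X) = 0.4763 mol/dm³.
Along a PFR/batch, dC_S/dC_R = −r_S/(r_S+r_T) = −k₁/(k₁+k₂·C_R).
Integrating from C_{R0} to C_R: C_S = (0.215/1.04)·ln[(0.215+1.04·4.67)/(0.215+1.04·0.476)] = 0.2067·ln(5.072/0.7104) = 0.4064 mol/dm³.
C_T = (C_{R0}−C_R)−C_S = 3.787 mol/dm³; S̃_{S/T} = 0.4064/3.787 = 0.107.

0.107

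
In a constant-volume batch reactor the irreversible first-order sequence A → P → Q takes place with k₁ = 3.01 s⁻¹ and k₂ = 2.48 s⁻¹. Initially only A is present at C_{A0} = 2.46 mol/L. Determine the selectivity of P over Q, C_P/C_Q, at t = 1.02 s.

0.247

The intermediate concentration in a first-order A→B→C sequence is C_P = k₁C_{A0}(e^(−k₁t) − e^(−k₂t))/(k₂−k₁).
e^(−k₁t) = e^(−3.01×1.02) = e^(−3.070) = 0.04641; e^(−k₂t) = e^(−2.530) = 0.07969.
C_P = 3.01×2.46/(2.48−3.01) × (0.04641−0.07969) = (-13.97)×(-0.03328) = 0.4649 mol/L.
C_A = C_{A0}e^(−k₁t) = 0.1142 mol/L, so C_Q = C_{A0}−C_A−C_P = 1.881 mol/L; C_P/C_Q = 0.247.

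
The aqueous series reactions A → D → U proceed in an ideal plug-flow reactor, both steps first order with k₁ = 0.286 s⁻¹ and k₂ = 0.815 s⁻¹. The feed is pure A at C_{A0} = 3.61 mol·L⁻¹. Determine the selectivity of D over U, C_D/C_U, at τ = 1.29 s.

1.50

For first-order series with pure A initially, C_D(τ) = k₁C_{A0}/(k₂−k₁)·(e^(−k₁τ) − e^(−k₂τ)).
e^(−k₁τ) = e^(−0.286×1.29) = e^(−0.3689) = 0.6915; e^(−k₂τ) = e^(−1.051) = 0.3495.
C_D = 0.286×3.61/(0.815−0.286) × (0.6915−0.3495) = 1.952×0.3420 = 0.6675 mol·L⁻¹.
C_A = C_{A0}e^(−k₁τ) = 2.496 mol·L⁻¹, so C_U = C_{A0}−C_A−C_D = 0.4463 mol·L⁻¹; C_D/C_U = 1.50.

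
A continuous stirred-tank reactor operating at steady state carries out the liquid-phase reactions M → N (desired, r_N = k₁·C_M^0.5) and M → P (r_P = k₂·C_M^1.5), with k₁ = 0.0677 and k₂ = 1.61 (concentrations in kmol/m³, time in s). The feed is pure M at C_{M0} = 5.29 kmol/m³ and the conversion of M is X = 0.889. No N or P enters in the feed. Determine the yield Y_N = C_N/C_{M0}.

0.0594

Exit C_M = C_{M0}(1−X) = 5.29×0.111 = 0.5872 kmol/m³.
Rates in a CSTR are evaluated at the outlet concentration: r_N = 0.0677×0.5872^0.5 = 0.05188, r_P = 1.61×0.5872^1.5 = 0.7244.
Fraction of consumed M going to N: r_N/(r_N+r_P) = 0.06683.
C_N = 0.06683·C_{M0}·X = 0.06683×5.29×0.889 = 0.314 kmol/m³; Y_N = C_N/C_{M0} = 0.0594.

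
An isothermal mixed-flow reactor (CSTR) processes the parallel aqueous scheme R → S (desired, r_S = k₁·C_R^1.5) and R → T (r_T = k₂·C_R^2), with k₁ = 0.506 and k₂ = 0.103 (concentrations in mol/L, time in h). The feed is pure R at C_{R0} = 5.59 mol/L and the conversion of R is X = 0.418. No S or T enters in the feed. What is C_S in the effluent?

1.71 mol/L

Exit C_R = C_{R0}(1−X) = 5.59×0.582 = 3.253 mol/L.
A CSTR operates uniformly at the exit composition, giving r_S = 2.969 and r_T = 1.090 (each k·C_R^n at C_R = 3.253).
Fraction of consumed R going to S: r_S/(r_S+r_T) = 0.7314.
C_S = 0.7314·C_{R0}·X = 0.7314×5.59×0.418 = 1.71 mol/L.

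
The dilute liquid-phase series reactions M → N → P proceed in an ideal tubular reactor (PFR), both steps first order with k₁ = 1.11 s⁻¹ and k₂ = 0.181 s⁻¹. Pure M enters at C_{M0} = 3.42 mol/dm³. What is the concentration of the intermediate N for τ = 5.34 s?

1.54 mol/dm³

For first-order series with pure M initially, C_N(τ) = k₁C_{M0}/(k₂−k₁)·(e^(−k₁τ) − e^(−k₂τ)).
e^(−k₁τ) = e^(−1.11×5.34) = e^(−5.927) = 0.002665; e^(−k₂τ) = e^(−0.9665) = 0.3804.
C_N = 1.11×3.42/(0.181−1.11) × (0.002665−0.3804) = (-4.086)×(-0.3777) = 1.544 mol/dm³.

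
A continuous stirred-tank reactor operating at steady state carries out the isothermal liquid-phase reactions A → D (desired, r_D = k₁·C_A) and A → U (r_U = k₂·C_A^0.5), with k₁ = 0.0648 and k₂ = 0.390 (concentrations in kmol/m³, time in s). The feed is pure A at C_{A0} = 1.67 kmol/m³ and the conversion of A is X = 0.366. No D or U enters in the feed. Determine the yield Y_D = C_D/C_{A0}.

0.0534

Exit C_A = C_{A0}(1−X) = 1.67×0.634 = 1.059 kmol/m³.
Rates in a CSTR are evaluated at the outlet concentration: r_D = 0.0648×1.059 = 0.06861, r_U = 0.390×1.059^0.5 = 0.4013.
Fraction of consumed A going to D: r_D/(r_D+r_U) = 0.1460.
C_D = 0.1460·C_{A0}·X = 0.1460×1.67×0.366 = 0.0892 kmol/m³; Y_D = C_D/C_{A0} = 0.0534.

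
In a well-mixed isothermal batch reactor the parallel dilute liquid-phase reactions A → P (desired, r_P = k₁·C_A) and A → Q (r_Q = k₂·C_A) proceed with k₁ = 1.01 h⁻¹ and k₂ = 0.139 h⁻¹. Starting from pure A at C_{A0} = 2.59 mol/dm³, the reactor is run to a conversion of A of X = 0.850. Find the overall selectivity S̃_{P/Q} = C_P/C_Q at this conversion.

7.27

C_A = C_{A0}(1−X) = 0.3885 mol/dm³.
Both paths are first order in A, so the instantaneous fraction to P is constant: dC_P/d(−C_A) = k₁/(k₁+k₂) = 0.8790.
C_P = 0.8790·(C_{A0}−C_A) = 0.8790×2.201 = 1.94 mol/dm³.
C_Q = (C_{A0}−C_A)−C_P = 0.2663 mol/dm³; S̃_{P/Q} = 1.935/0.2663 = 7.27.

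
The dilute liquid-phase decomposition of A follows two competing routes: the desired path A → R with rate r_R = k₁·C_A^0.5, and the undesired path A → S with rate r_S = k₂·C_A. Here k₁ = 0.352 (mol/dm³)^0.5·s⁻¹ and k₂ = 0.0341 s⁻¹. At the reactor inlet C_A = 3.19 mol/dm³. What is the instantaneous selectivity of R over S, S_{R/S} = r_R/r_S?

5.78

S_{R/S} = r_R/r_S = (k₁·C_A^0.5)/(k₂·C_A) = (k₁/k₂)·C_A^-0.5.
= (0.352×3.190^0.5) / (0.0341×3.190) = 0.6287/0.1088 = 5.78.
The undesired path is higher order in A, so low C_A (CSTR or dilute feed) favours R.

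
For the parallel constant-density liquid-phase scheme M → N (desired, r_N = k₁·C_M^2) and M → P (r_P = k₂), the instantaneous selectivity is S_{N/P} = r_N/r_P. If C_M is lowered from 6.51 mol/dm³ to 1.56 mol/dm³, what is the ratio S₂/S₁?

S_{N/P} = (k₁/k₂)·C_M^2, so S₂/S₁ = (C_{M,2}/C_{M,1})^2.
= (1.56/6.51)^2 = (0.2396)^2 = 0.0574.

0.0574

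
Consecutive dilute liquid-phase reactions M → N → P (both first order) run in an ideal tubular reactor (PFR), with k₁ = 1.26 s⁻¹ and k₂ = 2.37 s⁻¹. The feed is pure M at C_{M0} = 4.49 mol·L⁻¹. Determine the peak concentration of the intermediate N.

1.17 mol·L⁻¹

Evaluating C_N at τ_opt = ln(k₂/k₁)/(k₂−k₁) gives C_{N,max}/C_{M0} = (k₁/k₂)^[k₂/(k₂−k₁)].
= (1.26/2.37)^(2.37/(2.37−1.26)) = (0.5316)^(2.135) = 0.2595.
C_{N,max} = 0.2595×4.49 = 1.17 mol·L⁻¹.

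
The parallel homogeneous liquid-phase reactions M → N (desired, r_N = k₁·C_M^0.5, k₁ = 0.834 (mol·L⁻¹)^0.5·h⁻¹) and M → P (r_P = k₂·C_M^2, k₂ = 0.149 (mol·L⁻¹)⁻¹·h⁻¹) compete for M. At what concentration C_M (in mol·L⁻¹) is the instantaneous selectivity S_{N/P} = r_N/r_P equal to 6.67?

S_{N/P} = (k₁/k₂)·C_M^-1.5 ⇒ C_M = (S·k₂/k₁)^(1/(-1.5)).
= (6.67×0.149/0.834)^(-0.6667) = (1.192)^(-0.6667) = 0.890 mol·L⁻¹.

0.890 mol·L⁻¹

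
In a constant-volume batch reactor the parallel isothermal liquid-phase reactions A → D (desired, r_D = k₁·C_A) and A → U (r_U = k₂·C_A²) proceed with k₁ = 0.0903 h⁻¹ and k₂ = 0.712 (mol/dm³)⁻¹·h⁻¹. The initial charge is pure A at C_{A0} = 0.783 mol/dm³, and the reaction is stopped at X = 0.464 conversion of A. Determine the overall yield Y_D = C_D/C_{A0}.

C_A = C_{A0}(1−X) = 0.4197 mol/dm³.
Along a PFR/batch, dC_D/dC_A = −r_D/(r_D+r_U) = −k₁/(k₁+k₂·C_A).
Integrating from C_{A0} to C_A: C_D = (0.0903/0.712)·ln[(0.0903+0.712·0.783)/(0.0903+0.712·0.420)] = 0.1268·ln(0.6478/0.3891) = 0.06464 mol/dm³.
Y_D = C_D/C_{A0} = 0.06464/0.783 = 0.0826.

0.0826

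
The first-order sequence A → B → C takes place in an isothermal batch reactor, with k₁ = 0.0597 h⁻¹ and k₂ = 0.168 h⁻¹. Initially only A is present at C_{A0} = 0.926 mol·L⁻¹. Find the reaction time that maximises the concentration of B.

9.55 h

For first-order series the maximum of C_B occurs at t_opt = ln(k₂/k₁)/(k₂−k₁).
= ln(0.168/0.0597)/(0.168−0.0597) = ln(2.814)/0.1083 = 1.035/0.1083 = 9.55 h.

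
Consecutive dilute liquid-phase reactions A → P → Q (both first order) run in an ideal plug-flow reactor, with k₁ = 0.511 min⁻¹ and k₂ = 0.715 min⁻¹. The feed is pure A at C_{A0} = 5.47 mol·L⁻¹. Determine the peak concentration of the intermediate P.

At the optimum, C_{P,max}/C_{A0} = (k₁/k₂)^[k₂/(k₂−k₁)].
= (0.511/0.715)^(0.715/(0.715−0.511)) = (0.7147)^(3.505) = 0.3081.
C_{P,max} = 0.3081×5.47 = 1.69 mol·L⁻¹.

1.69 mol·L⁻¹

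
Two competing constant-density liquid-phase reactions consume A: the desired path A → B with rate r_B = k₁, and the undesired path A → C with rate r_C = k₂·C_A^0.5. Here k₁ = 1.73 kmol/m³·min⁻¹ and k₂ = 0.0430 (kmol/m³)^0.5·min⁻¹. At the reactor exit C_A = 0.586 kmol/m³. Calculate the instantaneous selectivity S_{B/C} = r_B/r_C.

52.6

S_{B/C} = r_B/r_C = (k₁)/(k₂·C_A^0.5) = (k₁/k₂)·C_A^-0.5.
= (1.73) / (0.0430×0.5860^0.5) = 1.730/0.03292 = 52.6.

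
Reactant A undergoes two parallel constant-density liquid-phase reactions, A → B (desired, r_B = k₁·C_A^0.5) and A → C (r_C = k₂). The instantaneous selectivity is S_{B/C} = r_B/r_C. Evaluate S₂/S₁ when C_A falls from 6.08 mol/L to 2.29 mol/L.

0.614

S_{B/C} = (k₁/k₂)·C_A^0.5, so S₂/S₁ = (C_{A,2}/C_{A,1})^0.5.
= (2.29/6.08)^0.5 = (0.3766)^0.5 = 0.614.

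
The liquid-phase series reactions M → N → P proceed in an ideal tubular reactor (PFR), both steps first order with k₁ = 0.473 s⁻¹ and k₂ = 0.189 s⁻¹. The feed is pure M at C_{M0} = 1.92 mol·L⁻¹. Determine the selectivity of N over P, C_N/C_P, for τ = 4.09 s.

The intermediate concentration in a first-order A→B→C sequence is C_N = k₁C_{M0}(e^(−k₁τ) − e^(−k₂τ))/(k₂−k₁).
e^(−k₁τ) = e^(−0.473×4.09) = e^(−1.935) = 0.1445; e^(−k₂τ) = e^(−0.7730) = 0.4616.
C_N = 0.473×1.92/(0.189−0.473) × (0.1445−0.4616) = (-3.198)×(-0.3171) = 1.014 mol·L⁻¹.
C_M = C_{M0}e^(−k₁τ) = 0.2774 mol·L⁻¹, so C_P = C_{M0}−C_M−C_N = 0.6285 mol·L⁻¹; C_N/C_P = 1.61.

1.61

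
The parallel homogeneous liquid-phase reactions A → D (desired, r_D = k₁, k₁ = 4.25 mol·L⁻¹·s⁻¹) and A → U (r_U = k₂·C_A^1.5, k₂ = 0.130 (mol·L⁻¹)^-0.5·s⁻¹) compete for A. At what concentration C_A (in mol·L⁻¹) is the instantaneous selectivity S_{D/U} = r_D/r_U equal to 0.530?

S_{D/U} = (k₁/k₂)·C_A^-1.5 ⇒ C_A = (S·k₂/k₁)^(1/(-1.5)).
= (0.530×0.130/4.25)^(-0.6667) = (0.01621)^(-0.6667) = 15.6 mol·L⁻¹.

15.6 mol·L⁻¹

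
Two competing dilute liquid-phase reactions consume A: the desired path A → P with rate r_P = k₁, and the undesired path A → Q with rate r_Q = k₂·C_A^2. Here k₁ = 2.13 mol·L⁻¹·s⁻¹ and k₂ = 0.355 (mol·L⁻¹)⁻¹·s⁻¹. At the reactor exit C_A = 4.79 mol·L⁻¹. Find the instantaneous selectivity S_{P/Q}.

0.262

S_{P/Q} = r_P/r_Q = (k₁)/(k₂·C_A^2) = (k₁/k₂)·C_A^-2.
= (2.13) / (0.355×4.790^2) = 2.130/8.145 = 0.262.
The undesired path is higher order in A, so low C_A (CSTR or dilute feed) favours P.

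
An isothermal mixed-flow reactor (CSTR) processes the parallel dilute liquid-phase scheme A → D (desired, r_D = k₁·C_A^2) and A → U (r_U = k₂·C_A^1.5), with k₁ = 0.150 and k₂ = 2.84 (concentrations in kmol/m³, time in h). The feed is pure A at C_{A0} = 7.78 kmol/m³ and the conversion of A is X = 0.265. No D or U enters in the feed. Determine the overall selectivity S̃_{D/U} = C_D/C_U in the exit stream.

0.126

Exit C_A = C_{A0}(1−X) = 7.78×0.735 = 5.718 kmol/m³.
Rates in a CSTR are evaluated at the outlet concentration: r_D = 0.150×5.718^2 = 4.905, r_U = 2.84×5.718^1.5 = 38.83.
Overall selectivity = C_D/C_U = r_Dτ/(r_Uτ) = r_D/r_U = 0.126.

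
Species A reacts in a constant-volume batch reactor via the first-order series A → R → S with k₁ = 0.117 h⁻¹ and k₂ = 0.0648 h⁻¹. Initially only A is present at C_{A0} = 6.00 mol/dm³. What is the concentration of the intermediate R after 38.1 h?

0.983 mol/dm³

For first-order series with pure A initially, C_R(t) = k₁C_{A0}/(k₂−k₁)·(e^(−k₁t) − e^(−k₂t)).
e^(−k₁t) = e^(−0.117×38.1) = e^(−4.458) = 0.01159; e^(−k₂t) = e^(−2.469) = 0.08468.
C_R = 0.117×6.00/(0.0648−0.117) × (0.01159−0.08468) = (-13.45)×(-0.07309) = 0.9829 mol/dm³.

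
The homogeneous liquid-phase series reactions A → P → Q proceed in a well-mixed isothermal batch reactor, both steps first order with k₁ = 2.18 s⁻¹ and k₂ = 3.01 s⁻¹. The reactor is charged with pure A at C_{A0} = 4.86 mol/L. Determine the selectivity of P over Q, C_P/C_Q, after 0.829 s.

0.345

The intermediate concentration in a first-order A→B→C sequence is C_P = k₁C_{A0}(e^(−k₁t) − e^(−k₂t))/(k₂−k₁).
e^(−k₁t) = e^(−2.18×0.829) = e^(−1.807) = 0.1641; e^(−k₂t) = e^(−2.495) = 0.08247.
C_P = 2.18×4.86/(3.01−2.18) × (0.1641−0.08247) = 12.76×0.08164 = 1.042 mol/L.
C_A = C_{A0}e^(−k₁t) = 0.7976 mol/L, so C_Q = C_{A0}−C_A−C_P = 3.020 mol/L; C_P/C_Q = 0.345.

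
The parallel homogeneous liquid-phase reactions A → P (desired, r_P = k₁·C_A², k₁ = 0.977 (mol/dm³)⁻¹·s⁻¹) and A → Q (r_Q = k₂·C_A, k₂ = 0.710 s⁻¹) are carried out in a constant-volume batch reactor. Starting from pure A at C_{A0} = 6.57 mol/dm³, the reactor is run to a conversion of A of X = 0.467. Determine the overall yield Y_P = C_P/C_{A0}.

0.407

C_A = C_{A0}(1−X) = 3.502 mol/dm³.
Along a PFR/batch, dC_Q/dC_A = −r_Q/(r_P+r_Q) = −k₂/(k₂+k₁·C_A).
Integrating from C_{A0} to C_A: C_Q = (0.710/0.977)·ln[(0.710+0.977·6.57)/(0.710+0.977·3.50)] = 0.7267·ln(7.129/4.131) = 0.3965 mol/dm³.
Then C_P = (C_{A0}−C_A) − C_Q = 3.068 − 0.3965 = 2.672 mol/dm³.
Y_P = C_P/C_{A0} = 2.672/6.57 = 0.407.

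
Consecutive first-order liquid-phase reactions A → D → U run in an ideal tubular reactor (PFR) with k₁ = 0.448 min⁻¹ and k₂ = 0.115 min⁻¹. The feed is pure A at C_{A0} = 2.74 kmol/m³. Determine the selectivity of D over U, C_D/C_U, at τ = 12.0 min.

0.501

The intermediate concentration in a first-order A→B→C sequence is C_D = k₁C_{A0}(e^(−k₁τ) − e^(−k₂τ))/(k₂−k₁).
e^(−k₁τ) = e^(−0.448×12.0) = e^(−5.376) = 0.004626; e^(−k₂τ) = e^(−1.380) = 0.2516.
C_D = 0.448×2.74/(0.115−0.448) × (0.004626−0.2516) = (-3.686)×(-0.2470) = 0.9103 kmol/m³.
C_A = C_{A0}e^(−k₁τ) = 0.01268 kmol/m³, so C_U = C_{A0}−C_A−C_D = 1.817 kmol/m³; C_D/C_U = 0.501.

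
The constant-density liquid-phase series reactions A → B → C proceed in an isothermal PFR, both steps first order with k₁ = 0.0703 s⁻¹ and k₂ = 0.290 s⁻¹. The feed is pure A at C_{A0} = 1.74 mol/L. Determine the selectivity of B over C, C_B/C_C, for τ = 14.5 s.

Solving the coupled first-order balances gives C_B(τ) = [k₁/(k₂−k₁)]·C_{A0}·(e^(−k₁τ) − e^(−k₂τ)).
e^(−k₁τ) = e^(−0.0703×14.5) = e^(−1.019) = 0.3608; e^(−k₂τ) = e^(−4.205) = 0.01492.
C_B = 0.0703×1.74/(0.290−0.0703) × (0.3608−0.01492) = 0.5568×0.3459 = 0.1926 mol/L.
C_A = C_{A0}e^(−k₁τ) = 0.6278 mol/L, so C_C = C_{A0}−C_A−C_B = 0.9196 mol/L; C_B/C_C = 0.209.

0.209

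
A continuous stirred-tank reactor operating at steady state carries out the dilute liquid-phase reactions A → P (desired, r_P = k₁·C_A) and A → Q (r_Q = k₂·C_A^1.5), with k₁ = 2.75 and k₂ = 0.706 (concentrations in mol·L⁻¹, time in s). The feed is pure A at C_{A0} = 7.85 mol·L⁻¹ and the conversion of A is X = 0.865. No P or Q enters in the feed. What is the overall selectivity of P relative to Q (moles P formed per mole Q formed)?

Exit C_A = C_{A0}(1−X) = 7.85×0.135 = 1.060 mol·L⁻¹.
Rates in a CSTR are evaluated at the outlet concentration: r_P = 2.75×1.060 = 2.914, r_Q = 0.706×1.060^1.5 = 0.7702.
Overall selectivity = C_P/C_Q = r_Pτ/(r_Qτ) = r_P/r_Q = 3.78.

3.78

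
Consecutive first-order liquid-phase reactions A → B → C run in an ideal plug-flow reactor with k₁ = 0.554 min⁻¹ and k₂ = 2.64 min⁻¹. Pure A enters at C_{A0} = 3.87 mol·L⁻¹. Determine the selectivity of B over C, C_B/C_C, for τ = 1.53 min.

0.236

For first-order series with pure A initially, C_B(τ) = k₁C_{A0}/(k₂−k₁)·(e^(−k₁τ) − e^(−k₂τ)).
e^(−k₁τ) = e^(−0.554×1.53) = e^(−0.8476) = 0.4284; e^(−k₂τ) = e^(−4.039) = 0.01761.
C_B = 0.554×3.87/(2.64−0.554) × (0.4284−0.01761) = 1.028×0.4108 = 0.4222 mol·L⁻¹.
C_A = C_{A0}e^(−k₁τ) = 1.658 mol·L⁻¹, so C_C = C_{A0}−C_A−C_B = 1.790 mol·L⁻¹; C_B/C_C = 0.236.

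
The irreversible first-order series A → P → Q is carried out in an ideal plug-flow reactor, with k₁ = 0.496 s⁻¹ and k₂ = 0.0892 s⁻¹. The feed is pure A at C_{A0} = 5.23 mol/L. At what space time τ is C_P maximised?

4.22 s

Setting dC_P/dτ = 0 gives τ_opt = ln(k₂/k₁)/(k₂−k₁).
= ln(0.0892/0.496)/(0.0892−0.496) = ln(0.1798)/-0.4068 = -1.716/-0.4068 = 4.22 s.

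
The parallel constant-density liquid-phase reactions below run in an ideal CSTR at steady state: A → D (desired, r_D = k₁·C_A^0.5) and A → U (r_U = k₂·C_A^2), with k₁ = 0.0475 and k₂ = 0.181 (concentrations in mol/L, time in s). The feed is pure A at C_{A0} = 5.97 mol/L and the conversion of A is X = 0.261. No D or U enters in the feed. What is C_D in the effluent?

Exit C_A = C_{A0}(1−X) = 5.97×0.739 = 4.412 mol/L.
Rates in a CSTR are evaluated at the outlet concentration: r_D = 0.0475×4.412^0.5 = 0.09977, r_U = 0.181×4.412^2 = 3.523.
Fraction of consumed A going to D: r_D/(r_D+r_U) = 0.02754.
C_D = 0.02754·C_{A0}·X = 0.02754×5.97×0.261 = 0.0429 mol/L.

0.0429 mol/L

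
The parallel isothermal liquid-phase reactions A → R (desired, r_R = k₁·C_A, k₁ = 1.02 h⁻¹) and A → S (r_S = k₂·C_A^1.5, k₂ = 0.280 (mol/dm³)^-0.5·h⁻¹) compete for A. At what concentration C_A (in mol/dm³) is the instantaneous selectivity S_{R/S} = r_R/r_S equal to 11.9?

0.0937 mol/dm³

S_{R/S} = (k₁/k₂)·C_A^-0.5 ⇒ C_A = (S·k₂/k₁)^(-2).
= (11.9×0.280/1.02)^(-2) = (3.267)^(-2) = 0.0937 mol/dm³.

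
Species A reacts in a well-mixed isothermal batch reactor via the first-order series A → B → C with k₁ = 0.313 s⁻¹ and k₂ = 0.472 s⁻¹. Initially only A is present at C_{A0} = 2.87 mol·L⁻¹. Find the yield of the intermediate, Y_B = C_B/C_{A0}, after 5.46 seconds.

0.207

Solving the coupled first-order balances gives C_B(t) = [k₁/(k₂−k₁)]·C_{A0}·(e^(−k₁t) − e^(−k₂t)).
e^(−k₁t) = e^(−0.313×5.46) = e^(−1.709) = 0.1811; e^(−k₂t) = e^(−2.577) = 0.07599.
C_B = 0.313×2.87/(0.472−0.313) × (0.1811−0.07599) = 5.650×0.1051 = 0.5936 mol·L⁻¹.
Y_B = C_B/C_{A0} = 0.5936/2.87 = 0.207.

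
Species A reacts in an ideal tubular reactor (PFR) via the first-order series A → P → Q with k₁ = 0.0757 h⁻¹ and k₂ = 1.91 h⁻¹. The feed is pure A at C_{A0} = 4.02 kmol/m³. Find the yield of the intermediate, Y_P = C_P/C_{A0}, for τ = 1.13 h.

0.0331

The intermediate concentration in a first-order A→B→C sequence is C_P = k₁C_{A0}(e^(−k₁τ) − e^(−k₂τ))/(k₂−k₁).
e^(−k₁τ) = e^(−0.0757×1.13) = e^(−0.08554) = 0.9180; e^(−k₂τ) = e^(−2.158) = 0.1155.
C_P = 0.0757×4.02/(1.91−0.0757) × (0.9180−0.1155) = 0.1659×0.8025 = 0.1331 kmol/m³.
Y_P = C_P/C_{A0} = 0.1331/4.02 = 0.0331.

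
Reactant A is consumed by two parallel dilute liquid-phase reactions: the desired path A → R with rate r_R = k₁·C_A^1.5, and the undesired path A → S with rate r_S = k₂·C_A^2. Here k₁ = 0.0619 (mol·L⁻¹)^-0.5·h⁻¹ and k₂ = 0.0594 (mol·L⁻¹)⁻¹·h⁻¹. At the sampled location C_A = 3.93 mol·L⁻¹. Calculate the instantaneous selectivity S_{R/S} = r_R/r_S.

S_{R/S} = r_R/r_S = (k₁·C_A^1.5)/(k₂·C_A^2) = (k₁/k₂)·C_A^-0.5.
= (0.0619×3.930^1.5) / (0.0594×3.930^2) = 0.4823/0.9174 = 0.526.

0.526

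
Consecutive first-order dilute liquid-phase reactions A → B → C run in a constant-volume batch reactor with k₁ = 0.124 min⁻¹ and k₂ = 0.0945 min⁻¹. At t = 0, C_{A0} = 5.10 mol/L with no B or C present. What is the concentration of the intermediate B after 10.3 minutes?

For first-order series with pure A initially, C_B(t) = k₁C_{A0}/(k₂−k₁)·(e^(−k₁t) − e^(−k₂t)).
e^(−k₁t) = e^(−0.124×10.3) = e^(−1.277) = 0.2788; e^(−k₂t) = e^(−0.9734) = 0.3778.
C_B = 0.124×5.10/(0.0945−0.124) × (0.2788−0.3778) = (-21.44)×(-0.09900) = 2.122 mol/L.

2.12 mol/L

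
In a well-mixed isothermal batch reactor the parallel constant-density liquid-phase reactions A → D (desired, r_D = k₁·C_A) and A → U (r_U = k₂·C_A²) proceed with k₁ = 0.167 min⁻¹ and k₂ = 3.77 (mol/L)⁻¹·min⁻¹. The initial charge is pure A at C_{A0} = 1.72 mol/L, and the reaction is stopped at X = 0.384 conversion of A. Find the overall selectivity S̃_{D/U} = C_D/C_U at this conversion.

0.0325

C_A = C_{A0}(1−X) = 1.060 mol/L.
Along a PFR/batch, dC_D/dC_A = −r_D/(r_D+r_U) = −k₁/(k₁+k₂·C_A).
Integrating from C_{A0} to C_A: C_D = (0.167/3.77)·ln[(0.167+3.77·1.72)/(0.167+3.77·1.06)] = 0.04430·ln(6.651/4.161) = 0.02077 mol/L.
C_U = (C_{A0}−C_A)−C_D = 0.6397 mol/L; S̃_{D/U} = 0.02077/0.6397 = 0.0325.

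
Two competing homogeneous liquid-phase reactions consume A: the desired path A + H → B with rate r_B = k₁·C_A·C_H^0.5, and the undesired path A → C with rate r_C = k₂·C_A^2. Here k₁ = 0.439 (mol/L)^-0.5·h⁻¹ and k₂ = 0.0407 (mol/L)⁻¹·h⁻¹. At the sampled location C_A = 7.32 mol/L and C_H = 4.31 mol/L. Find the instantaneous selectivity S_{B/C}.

3.06

S_{B/C} = r_B/r_C = (k₁·C_A·C_H^0.5)/(k₂·C_A^2) = (k₁/k₂)·C_A⁻¹·C_H^0.5.
= (0.439×7.320×4.310^0.5) / (0.0407×7.320^2) = 6.671/2.181 = 3.06.
The undesired path is higher order in A, so low C_A (CSTR or dilute feed) favours B.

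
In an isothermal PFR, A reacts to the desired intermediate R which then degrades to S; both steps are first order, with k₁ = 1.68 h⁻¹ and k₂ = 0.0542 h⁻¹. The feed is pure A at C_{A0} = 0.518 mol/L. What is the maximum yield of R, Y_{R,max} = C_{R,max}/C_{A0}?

0.892

For a first-order series the maximum intermediate yield is C_{R,max}/C_{A0} = (k₁/k₂)^[k₂/(k₂−k₁)].
= (1.68/0.0542)^(0.0542/(0.0542−1.68)) = (31.00)^(-0.03334) = 0.8918.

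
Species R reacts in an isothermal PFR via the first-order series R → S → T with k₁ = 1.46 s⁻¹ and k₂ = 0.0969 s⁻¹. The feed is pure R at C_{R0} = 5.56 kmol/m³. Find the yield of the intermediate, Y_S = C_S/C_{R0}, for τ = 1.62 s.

Solving the coupled first-order balances gives C_S(τ) = [k₁/(k₂−k₁)]·C_{R0}·(e^(−k₁τ) − e^(−k₂τ)).
e^(−k₁τ) = e^(−1.46×1.62) = e^(−2.365) = 0.09393; e^(−k₂τ) = e^(−0.1570) = 0.8547.
C_S = 1.46×5.56/(0.0969−1.46) × (0.09393−0.8547) = (-5.955)×(-0.7608) = 4.531 kmol/m³.
Y_S = C_S/C_{R0} = 4.531/5.56 = 0.815.

0.815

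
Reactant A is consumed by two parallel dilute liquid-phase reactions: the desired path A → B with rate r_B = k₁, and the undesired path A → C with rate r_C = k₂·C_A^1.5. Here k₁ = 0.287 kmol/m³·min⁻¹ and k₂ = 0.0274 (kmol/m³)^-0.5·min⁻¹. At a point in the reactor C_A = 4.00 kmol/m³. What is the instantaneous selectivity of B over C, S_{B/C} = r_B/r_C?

S_{B/C} = r_B/r_C = (k₁)/(k₂·C_A^1.5) = (k₁/k₂)·C_A^-1.5.
= (0.287) / (0.0274×4.000^1.5) = 0.2870/0.2192 = 1.31.

1.31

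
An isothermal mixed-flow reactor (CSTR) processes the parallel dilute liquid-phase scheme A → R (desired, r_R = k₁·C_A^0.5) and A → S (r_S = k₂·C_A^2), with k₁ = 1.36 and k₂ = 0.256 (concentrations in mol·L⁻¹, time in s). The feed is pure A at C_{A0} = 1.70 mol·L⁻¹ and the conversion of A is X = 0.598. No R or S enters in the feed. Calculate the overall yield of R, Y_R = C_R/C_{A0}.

Exit C_A = C_{A0}(1−X) = 1.70×0.402 = 0.6834 mol·L⁻¹.
In a CSTR the entire volume is at exit conditions, so r_R = 1.36×0.6834^0.5 = 1.124 and r_S = 0.256×0.6834^2 = 0.1196.
Fraction of consumed A going to R: r_R/(r_R+r_S) = 0.9039.
C_R = 0.9039·C_{A0}·X = 0.9039×1.70×0.598 = 0.919 mol·L⁻¹; Y_R = C_R/C_{A0} = 0.541.

0.541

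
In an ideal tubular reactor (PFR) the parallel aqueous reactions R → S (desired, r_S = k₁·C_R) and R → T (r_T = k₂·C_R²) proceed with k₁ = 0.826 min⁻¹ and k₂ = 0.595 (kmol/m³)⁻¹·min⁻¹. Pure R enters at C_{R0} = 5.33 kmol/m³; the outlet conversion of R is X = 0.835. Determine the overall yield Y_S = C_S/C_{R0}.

0.283

C_R = C_{R0}(1−X) = 0.8795 kmol/m³.
Along a PFR/batch, dC_S/dC_R = −r_S/(r_S+r_T) = −k₁/(k₁+k₂·C_R).
Integrating from C_{R0} to C_R: C_S = (0.826/0.595)·ln[(0.826+0.595·5.33)/(0.826+0.595·0.879)] = 1.388·ln(3.997/1.349) = 1.508 kmol/m³.
Y_S = C_S/C_{R0} = 1.508/5.33 = 0.283.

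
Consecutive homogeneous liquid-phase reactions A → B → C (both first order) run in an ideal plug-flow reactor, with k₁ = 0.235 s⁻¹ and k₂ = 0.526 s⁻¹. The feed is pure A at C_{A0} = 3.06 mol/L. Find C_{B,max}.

0.713 mol/L

At the optimum, C_{B,max}/C_{A0} = (k₁/k₂)^[k₂/(k₂−k₁)].
= (0.235/0.526)^(0.526/(0.526−0.235)) = (0.4468)^(1.808) = 0.2331.
C_{B,max} = 0.2331×3.06 = 0.713 mol/L.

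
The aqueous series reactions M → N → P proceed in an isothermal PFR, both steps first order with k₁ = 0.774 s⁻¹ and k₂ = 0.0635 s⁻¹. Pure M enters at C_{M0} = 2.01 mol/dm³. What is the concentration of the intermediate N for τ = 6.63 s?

1.42 mol/dm³

For first-order series with pure M initially, C_N(τ) = k₁C_{M0}/(k₂−k₁)·(e^(−k₁τ) − e^(−k₂τ)).
e^(−k₁τ) = e^(−0.774×6.63) = e^(−5.132) = 0.005907; e^(−k₂τ) = e^(−0.4210) = 0.6564.
C_N = 0.774×2.01/(0.0635−0.774) × (0.005907−0.6564) = (-2.190)×(-0.6505) = 1.424 mol/dm³.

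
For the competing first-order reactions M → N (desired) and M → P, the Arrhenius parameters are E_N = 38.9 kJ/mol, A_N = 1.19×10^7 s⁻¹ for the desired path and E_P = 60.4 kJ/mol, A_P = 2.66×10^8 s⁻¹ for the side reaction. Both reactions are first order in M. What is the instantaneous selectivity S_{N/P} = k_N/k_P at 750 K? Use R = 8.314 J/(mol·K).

1.41

With equal orders, S_{N/P} = k_N/k_P = (A_N/A_P)·exp[(E_P−E_N)/(RT)].
(E_P−E_N)/(RT) = (60.4−38.9)×10³/(8.314×750) = 21500/6236 = 3.448.
k_N/k_P = (1.19×10^7/2.66×10^8)·exp(3.448) = 0.04474 × 31.44 = 1.41.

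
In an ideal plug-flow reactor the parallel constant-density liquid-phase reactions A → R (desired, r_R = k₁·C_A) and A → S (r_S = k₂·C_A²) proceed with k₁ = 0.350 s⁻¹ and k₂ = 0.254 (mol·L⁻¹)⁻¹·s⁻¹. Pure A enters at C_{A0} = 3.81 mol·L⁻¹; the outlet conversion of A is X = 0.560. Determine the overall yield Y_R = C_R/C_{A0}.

0.192

C_A = C_{A0}(1−X) = 1.676 mol·L⁻¹.
Along a PFR/batch, dC_R/dC_A = −r_R/(r_R+r_S) = −k₁/(k₁+k₂·C_A).
Integrating from C_{A0} to C_A: C_R = (0.350/0.254)·ln[(0.350+0.254·3.81)/(0.350+0.254·1.68)] = 1.378·ln(1.318/0.7758) = 0.7300 mol·L⁻¹.
Y_R = C_R/C_{A0} = 0.7300/3.81 = 0.192.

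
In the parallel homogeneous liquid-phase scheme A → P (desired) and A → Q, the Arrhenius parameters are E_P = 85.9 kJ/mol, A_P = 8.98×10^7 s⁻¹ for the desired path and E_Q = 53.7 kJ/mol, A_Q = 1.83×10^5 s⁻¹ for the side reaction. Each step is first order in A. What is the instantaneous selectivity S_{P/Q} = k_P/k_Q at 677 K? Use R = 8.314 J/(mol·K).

Since both paths have the same order in A, the concentration cancels and S_{P/Q} = k_P/k_Q = (A_P/A_Q)·exp[(E_Q−E_P)/(RT)].
(E_Q−E_P)/(RT) = (53.7−85.9)×10³/(8.314×677) = -32200/5629 = -5.721.
k_P/k_Q = (8.98×10^7/1.83×10^5)·exp(-5.721) = 490.7 × 0.003277 = 1.61.
Since E_P > E_Q, raising the temperature improves selectivity toward P.

1.61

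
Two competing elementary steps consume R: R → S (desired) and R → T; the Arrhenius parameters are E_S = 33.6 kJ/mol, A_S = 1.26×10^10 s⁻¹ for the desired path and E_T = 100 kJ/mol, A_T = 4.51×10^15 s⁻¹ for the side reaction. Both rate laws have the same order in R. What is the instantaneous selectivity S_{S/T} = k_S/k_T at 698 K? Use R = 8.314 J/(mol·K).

Since both paths have the same order in R, the concentration cancels and S_{S/T} = k_S/k_T = (A_S/A_T)·exp[(E_T−E_S)/(RT)].
(E_T−E_S)/(RT) = (100−33.6)×10³/(8.314×698) = 66400/5803 = 11.44.
k_S/k_T = (1.26×10^10/4.51×10^15)·exp(11.44) = 2.794×10^-6 × 93155 = 0.260.

0.260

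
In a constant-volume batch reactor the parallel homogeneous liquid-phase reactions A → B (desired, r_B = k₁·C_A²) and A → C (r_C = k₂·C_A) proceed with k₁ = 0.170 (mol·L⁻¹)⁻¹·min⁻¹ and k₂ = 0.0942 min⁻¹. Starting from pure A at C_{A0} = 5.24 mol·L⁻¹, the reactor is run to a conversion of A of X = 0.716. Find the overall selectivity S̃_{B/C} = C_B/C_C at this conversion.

5.49

C_A = C_{A0}(1−X) = 1.488 mol·L⁻¹.
Along a PFR/batch, dC_C/dC_A = −r_C/(r_B+r_C) = −k₂/(k₂+k₁·C_A).
Integrating from C_{A0} to C_A: C_C = (0.0942/0.170)·ln[(0.0942+0.170·5.24)/(0.0942+0.170·1.49)] = 0.5541·ln(0.9850/0.3472) = 0.5778 mol·L⁻¹.
Then C_B = (C_{A0}−C_A) − C_C = 3.752 − 0.5778 = 3.174 mol·L⁻¹.
S̃_{B/C} = C_B/C_C = 3.174/0.5778 = 5.49.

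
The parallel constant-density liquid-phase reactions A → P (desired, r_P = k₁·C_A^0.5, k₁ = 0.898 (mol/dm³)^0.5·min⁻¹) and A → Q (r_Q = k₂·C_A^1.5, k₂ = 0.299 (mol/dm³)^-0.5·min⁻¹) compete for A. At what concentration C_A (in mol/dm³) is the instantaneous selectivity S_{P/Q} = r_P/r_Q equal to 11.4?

0.263 mol/dm³

S_{P/Q} = (k₁/k₂)·C_A⁻¹ ⇒ C_A = (S·k₂/k₁)^(-1).
= (11.4×0.299/0.898)^(-1) = (3.796)^(-1) = 0.263 mol/dm³.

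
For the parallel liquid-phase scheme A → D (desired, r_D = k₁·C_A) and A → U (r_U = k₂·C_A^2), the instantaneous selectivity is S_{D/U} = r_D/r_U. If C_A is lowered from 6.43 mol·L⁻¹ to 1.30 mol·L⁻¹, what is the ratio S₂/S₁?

S_{D/U} = (k₁/k₂)·C_A⁻¹, so S₂/S₁ = (C_{A,2}/C_{A,1})⁻¹.
= 6.43/1.30 = 4.95.

4.95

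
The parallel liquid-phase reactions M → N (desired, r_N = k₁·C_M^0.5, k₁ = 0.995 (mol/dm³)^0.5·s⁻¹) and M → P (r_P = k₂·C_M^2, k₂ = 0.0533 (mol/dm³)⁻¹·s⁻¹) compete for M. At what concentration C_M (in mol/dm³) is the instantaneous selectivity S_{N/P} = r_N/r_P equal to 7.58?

1.82 mol/dm³

S_{N/P} = (k₁/k₂)·C_M^-1.5 ⇒ C_M = (S·k₂/k₁)^(1/(-1.5)).
= (7.58×0.0533/0.995)^(-0.6667) = (0.4060)^(-0.6667) = 1.82 mol/dm³.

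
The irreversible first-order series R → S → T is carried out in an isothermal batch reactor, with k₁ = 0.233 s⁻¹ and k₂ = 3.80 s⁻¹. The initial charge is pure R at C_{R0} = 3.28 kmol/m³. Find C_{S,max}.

At the optimum, C_{S,max}/C_{R0} = (k₁/k₂)^[k₂/(k₂−k₁)].
= (0.233/3.80)^(3.80/(3.80−0.233)) = (0.06132)^(1.065) = 0.05109.
C_{S,max} = 0.05109×3.28 = 0.168 kmol/m³.

0.168 kmol/m³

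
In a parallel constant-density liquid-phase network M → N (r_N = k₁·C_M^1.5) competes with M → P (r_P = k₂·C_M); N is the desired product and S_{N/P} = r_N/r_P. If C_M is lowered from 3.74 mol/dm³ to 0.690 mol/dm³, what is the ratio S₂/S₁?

0.430

S_{N/P} = (k₁/k₂)·C_M^0.5, so S₂/S₁ = (C_{M,2}/C_{M,1})^0.5.
= (0.690/3.74)^0.5 = (0.1845)^0.5 = 0.430.
Selectivity toward N falls as C_M falls — high-concentration operation is favoured.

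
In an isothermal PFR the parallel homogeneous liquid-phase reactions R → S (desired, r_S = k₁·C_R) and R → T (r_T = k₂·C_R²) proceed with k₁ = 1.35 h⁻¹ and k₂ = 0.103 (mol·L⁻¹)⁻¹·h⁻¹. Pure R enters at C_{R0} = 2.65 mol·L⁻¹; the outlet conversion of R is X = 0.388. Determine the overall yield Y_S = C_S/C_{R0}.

0.334

C_R = C_{R0}(1−X) = 1.622 mol·L⁻¹.
Along a PFR/batch, dC_S/dC_R = −r_S/(r_S+r_T) = −k₁/(k₁+k₂·C_R).
Integrating from C_{R0} to C_R: C_S = (1.35/0.103)·ln[(1.35+0.103·2.65)/(1.35+0.103·1.62)] = 13.11·ln(1.623/1.517) = 0.8845 mol·L⁻¹.
Y_S = C_S/C_{R0} = 0.8845/2.65 = 0.334.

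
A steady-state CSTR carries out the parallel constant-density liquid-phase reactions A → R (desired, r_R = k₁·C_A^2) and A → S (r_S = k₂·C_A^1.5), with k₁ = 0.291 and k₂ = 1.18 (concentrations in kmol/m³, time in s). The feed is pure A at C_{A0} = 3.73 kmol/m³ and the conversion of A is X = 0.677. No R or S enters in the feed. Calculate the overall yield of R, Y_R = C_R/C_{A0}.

Exit C_A = C_{A0}(1−X) = 3.73×0.323 = 1.205 kmol/m³.
Rates in a CSTR are evaluated at the outlet concentration: r_R = 0.291×1.205^2 = 0.4224, r_S = 1.18×1.205^1.5 = 1.560.
Fraction of consumed A going to R: r_R/(r_R+r_S) = 0.2130.
C_R = 0.2130·C_{A0}·X = 0.2130×3.73×0.677 = 0.538 kmol/m³; Y_R = C_R/C_{A0} = 0.144.

0.144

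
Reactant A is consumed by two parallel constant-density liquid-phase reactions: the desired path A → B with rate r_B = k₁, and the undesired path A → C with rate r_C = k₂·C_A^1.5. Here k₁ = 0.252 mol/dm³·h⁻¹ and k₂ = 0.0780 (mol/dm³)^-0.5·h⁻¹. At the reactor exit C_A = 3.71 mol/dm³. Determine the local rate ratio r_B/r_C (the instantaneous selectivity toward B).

0.452

S_{B/C} = r_B/r_C = (k₁)/(k₂·C_A^1.5) = (k₁/k₂)·C_A^-1.5.
= (0.252) / (0.0780×3.710^1.5) = 0.2520/0.5574 = 0.452.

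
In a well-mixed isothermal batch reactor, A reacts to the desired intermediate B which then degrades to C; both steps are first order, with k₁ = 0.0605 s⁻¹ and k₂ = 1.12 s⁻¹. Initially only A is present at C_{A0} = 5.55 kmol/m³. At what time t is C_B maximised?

2.75 s

Setting dC_B/dt = 0 gives t_opt = ln(k₂/k₁)/(k₂−k₁).
= ln(1.12/0.0605)/(1.12−0.0605) = ln(18.51)/1.060 = 2.918/1.060 = 2.75 s.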